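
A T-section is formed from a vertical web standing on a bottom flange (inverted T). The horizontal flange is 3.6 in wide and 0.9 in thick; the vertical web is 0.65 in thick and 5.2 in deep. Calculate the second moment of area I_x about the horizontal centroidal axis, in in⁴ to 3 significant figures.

I_x ≈ 23.2 in⁴

Break the section into simple shapes (no overlaps), measuring from the bottom-left corner of the bounding box.
Flange: 3.6 × 0.9, A = 3.24 in², y = 0.45 in, Ī = 0.2187 in⁴.
Web: 0.65 × 5.2, A = 3.38 in², y = 3.5 in, Ī = 7.6163 in⁴.
Centroid: ȳ = ΣA·y / ΣA = 2.0073 in.
Transfer each piece to the horizontal centroidal axis using Ī + A·d² with d = y − 2.0073:
  flange: d = -1.5573 in → contributes +8.0758 in⁴
  web: d = 1.4927 in → contributes +15.148 in⁴
Total I = 23.224 in⁴.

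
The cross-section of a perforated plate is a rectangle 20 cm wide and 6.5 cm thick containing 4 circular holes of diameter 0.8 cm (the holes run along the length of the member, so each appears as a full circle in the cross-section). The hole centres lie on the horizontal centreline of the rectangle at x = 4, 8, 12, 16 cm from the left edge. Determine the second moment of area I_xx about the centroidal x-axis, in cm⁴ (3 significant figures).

Decompose the section into non-overlapping parts with the origin at the bottom-left of its bounding rectangle.
Plate: 20 × 6.5, A = 130 cm², y = 3.25 cm, Ī = 457.71 cm⁴.
Hole 1 (subtracted): ⌀0.8, A = 0.50265 cm², y = 3.25 cm, Ī = 0.020106 cm⁴.
Hole 2 (subtracted): ⌀0.8, A = 0.50265 cm², y = 3.25 cm, Ī = 0.020106 cm⁴.
Hole 3 (subtracted): ⌀0.8, A = 0.50265 cm², y = 3.25 cm, Ī = 0.020106 cm⁴.
Hole 4 (subtracted): ⌀0.8, A = 0.50265 cm², y = 3.25 cm, Ī = 0.020106 cm⁴.
By symmetry the centroid is at mid-height, ȳ = 3.25 cm.
All pieces are centred on the centroidal x-axis, so I = ΣĪ (holes subtracted) = 457.63 cm⁴.

I_xx ≈ 458 cm⁴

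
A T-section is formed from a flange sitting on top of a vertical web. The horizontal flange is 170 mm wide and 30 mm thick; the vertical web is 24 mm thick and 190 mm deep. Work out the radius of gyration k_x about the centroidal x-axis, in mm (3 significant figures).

k_x ≈ 66.9 mm

Decompose the section into non-overlapping parts with the origin at the bottom-left of its bounding rectangle.
Flange: 170 × 30, A = 5 100 mm², y = 205 mm, Ī = 382 500 mm⁴.
Web: 24 × 190, A = 4 560 mm², y = 95 mm, Ī = 13 718 000 mm⁴.
Centroid: ȳ = ΣA·y / ΣA = 153.07 mm.
Transfer each piece to the centroidal x-axis using Ī + A·d² with d = y − 153.07:
  flange: d = 51.925 mm → contributes +14 133 395 mm⁴
  web: d = -58.075 mm → contributes +29 097 291 mm⁴
Total I = 43 230 686 mm⁴.
Radius of gyration: k = √(I/A) = √(43 230 686 / 9 660) = 66.897 mm.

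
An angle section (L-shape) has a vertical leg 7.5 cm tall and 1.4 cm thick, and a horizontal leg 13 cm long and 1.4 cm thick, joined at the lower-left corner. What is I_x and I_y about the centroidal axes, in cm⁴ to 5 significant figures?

Decompose the section into non-overlapping parts with the origin at the bottom-left of its bounding rectangle.
Vertical leg: 1.4 × 7.5, A = 10.5 cm², y = 3.75 cm, Ī = 49.21875 cm⁴.
Horizontal leg (remainder): 11.6 × 1.4, A = 16.24 cm², y = 0.7 cm, Ī = 2.652533 cm⁴.
Centroid: ȳ = ΣA·y / ΣA = 1.897644 cm.
Transfer each piece to the centroidal x-axis using Ī + A·d² with d = y − 1.897644:
  vertical leg: d = 1.852356 cm → contributes +85.24659 cm⁴
  horizontal leg (remainder): d = -1.197644 cm → contributes +25.9464 cm⁴
Total I = 111.193 cm⁴.
For the y-axis: x̄ = 4.647644 cm.
Repeating about the centroidal y-axis gives I_y = 453.2462 cm⁴.

I_x ≈ 111.19 cm⁴, I_y ≈ 453.25 cm⁴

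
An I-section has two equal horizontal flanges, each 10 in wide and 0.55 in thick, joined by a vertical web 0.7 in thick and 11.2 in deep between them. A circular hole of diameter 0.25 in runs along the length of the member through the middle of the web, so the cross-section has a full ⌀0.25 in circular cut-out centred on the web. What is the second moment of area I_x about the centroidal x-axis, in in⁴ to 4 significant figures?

I_x ≈ 461.9 in⁴

Treat the section as a set of non-overlapping primitives; coordinates are from the bounding-box lower-left.
Bottom flange: 10 × 0.55, A = 5.5 in², y = 0.275 in, Ī = 0.138646 in⁴.
Web: 0.7 × 11.2, A = 7.84 in², y = 6.15 in, Ī = 81.9541 in⁴.
Top flange: 10 × 0.55, A = 5.5 in², y = 12.025 in, Ī = 0.138646 in⁴.
Hole (subtracted): ⌀0.25, A = 0.0490874 in², y = 6.15 in, Ī = 0.000191748 in⁴.
By symmetry the centroid is at mid-height, ȳ = 6.15 in.
Transfer each piece to the centroidal x-axis using Ī + A·d² with d = y − 6.15:
  bottom flange: d = -5.875 in → contributes +189.975 in⁴
  web: d = 0 in → contributes +81.9541 in⁴
  top flange: d = 5.875 in → contributes +189.975 in⁴
  hole: d = 0 in → contributes −0.000191748 in⁴
Total I = 461.903 in⁴.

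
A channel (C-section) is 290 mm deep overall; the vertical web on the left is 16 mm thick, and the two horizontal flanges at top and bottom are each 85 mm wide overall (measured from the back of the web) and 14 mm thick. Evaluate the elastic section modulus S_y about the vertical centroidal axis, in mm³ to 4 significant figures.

Split into non-overlapping primitives; take the origin at the lower-left of the bounding box.
Web: 16 × 290, A = 4 640 mm², x = 8 mm, Ī = 98986.7 mm⁴.
Top flange (beyond web): 69 × 14, A = 966 mm², x = 50.5 mm, Ī = 383 261 mm⁴.
Bottom flange (beyond web): 69 × 14, A = 966 mm², x = 50.5 mm, Ī = 383 261 mm⁴.
Centroid: x̄ = ΣA·x / ΣA = 20.4939 mm.
Transfer each piece to the vertical centroidal axis using Ī + A·d² with d = x − 20.4939:
  web: d = -12.4939 mm → contributes +823 281 mm⁴
  top flange (beyond web): d = 30.0061 mm → contributes +1 253 013 mm⁴
  bottom flange (beyond web): d = 30.0061 mm → contributes +1 253 013 mm⁴
Total I = 3 329 307 mm⁴.
Extreme fibre distance c = 64.5061 mm; S = I/c = 51612.3 mm³.

S_y ≈ 5.161 × 10⁴ mm³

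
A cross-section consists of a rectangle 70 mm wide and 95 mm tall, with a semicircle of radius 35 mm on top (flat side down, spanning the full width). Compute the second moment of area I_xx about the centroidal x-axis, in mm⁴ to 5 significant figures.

Decompose the section into non-overlapping parts with the origin at the bottom-left of its bounding rectangle.
Rectangular body: 70 × 95, A = 6 650 mm², y = 47.5 mm, Ī = 5 001 354 mm⁴.
Semicircular cap: semicircle r = 35, A = 1924.226 mm², y = 109.8545 mm, Ī = 164 704 mm⁴.
Centroid: ȳ = ΣA·y / ΣA = 61.49357 mm.
Transfer each piece to the centroidal x-axis using Ī + A·d² with d = y − 61.49357:
  rectangular body: d = -13.99357 mm → contributes +6 303 558 mm⁴
  semicircular cap: d = 48.36089 mm → contributes +4 665 036 mm⁴
Total I = 10 968 593 mm⁴.

I_xx ≈ 1.0969 × 10⁷ mm⁴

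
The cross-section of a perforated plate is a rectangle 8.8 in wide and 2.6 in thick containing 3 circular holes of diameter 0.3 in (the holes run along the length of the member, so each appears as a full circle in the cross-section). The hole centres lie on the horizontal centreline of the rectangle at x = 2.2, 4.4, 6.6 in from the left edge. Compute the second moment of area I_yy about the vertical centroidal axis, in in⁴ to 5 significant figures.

Break the section into simple shapes (no overlaps), measuring from the bottom-left corner of the bounding box.
Plate: 8.8 × 2.6, A = 22.88 in², x = 4.4 in, Ī = 147.6523 in⁴.
Hole 1 (subtracted): ⌀0.3, A = 0.07068583 in², x = 2.2 in, Ī = 0.0003976078 in⁴.
Hole 2 (subtracted): ⌀0.3, A = 0.07068583 in², x = 4.4 in, Ī = 0.0003976078 in⁴.
Hole 3 (subtracted): ⌀0.3, A = 0.07068583 in², x = 6.6 in, Ī = 0.0003976078 in⁴.
By symmetry the centroid is at mid-width, x̄ = 4.4 in.
Transfer each piece to the vertical centroidal axis using Ī + A·d² with d = x − 4.4:
  plate: d = 0 in → contributes +147.6523 in⁴
  hole 1: d = -2.2 in → contributes −0.342517 in⁴
  hole 2: d = 0 in → contributes −0.0003976078 in⁴
  hole 3: d = 2.2 in → contributes −0.342517 in⁴
Total I = 146.9668 in⁴.

I_yy ≈ 146.97 in⁴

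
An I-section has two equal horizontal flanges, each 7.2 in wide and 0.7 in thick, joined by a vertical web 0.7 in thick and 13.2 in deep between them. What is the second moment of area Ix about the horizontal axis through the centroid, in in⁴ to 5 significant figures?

Ix ≈ 621.47 in⁴

Split into non-overlapping primitives; take the origin at the lower-left of the bounding box.
Bottom flange: 7.2 × 0.7, A = 5.04 in², y = 0.35 in, Ī = 0.2058 in⁴.
Web: 0.7 × 13.2, A = 9.24 in², y = 7.3 in, Ī = 134.1648 in⁴.
Top flange: 7.2 × 0.7, A = 5.04 in², y = 14.25 in, Ī = 0.2058 in⁴.
By symmetry the centroid is at mid-height, ȳ = 7.3 in.
Transfer each piece to the horizontal axis through the centroid using Ī + A·d² with d = y − 7.3:
  bottom flange: d = -6.95 in → contributes +243.6504 in⁴
  web: d = 0 in → contributes +134.1648 in⁴
  top flange: d = 6.95 in → contributes +243.6504 in⁴
Total I = 621.4656 in⁴.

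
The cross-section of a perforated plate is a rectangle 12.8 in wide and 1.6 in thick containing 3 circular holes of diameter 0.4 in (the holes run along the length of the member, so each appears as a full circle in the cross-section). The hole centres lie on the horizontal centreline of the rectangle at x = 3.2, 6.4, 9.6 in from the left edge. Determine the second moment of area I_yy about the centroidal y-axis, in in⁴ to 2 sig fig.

I_yy ≈ 280 in⁴

Treat the section as a set of non-overlapping primitives; coordinates are from the bounding-box lower-left.
Plate: 12.8 × 1.6, A = 20.48 in², x = 6.4 in, Ī = 279.6 in⁴.
Hole 1 (subtracted): ⌀0.4, A = 0.1257 in², x = 3.2 in, Ī = 0.001257 in⁴.
Hole 2 (subtracted): ⌀0.4, A = 0.1257 in², x = 6.4 in, Ī = 0.001257 in⁴.
Hole 3 (subtracted): ⌀0.4, A = 0.1257 in², x = 9.6 in, Ī = 0.001257 in⁴.
By symmetry the centroid is at mid-width, x̄ = 6.4 in.
Transfer each piece to the centroidal y-axis using Ī + A·d² with d = x − 6.4:
  plate: d = 0 in → contributes +279.6 in⁴
  hole 1: d = -3.2 in → contributes −1.288 in⁴
  hole 2: d = 0 in → contributes −0.001257 in⁴
  hole 3: d = 3.2 in → contributes −1.288 in⁴
Total I = 277 in⁴.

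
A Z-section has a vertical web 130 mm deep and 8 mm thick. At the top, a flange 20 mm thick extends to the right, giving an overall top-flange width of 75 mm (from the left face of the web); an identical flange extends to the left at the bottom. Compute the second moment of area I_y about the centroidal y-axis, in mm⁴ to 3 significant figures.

I_y ≈ 4.78 × 10⁶ mm⁴

Treat the section as a set of non-overlapping primitives; coordinates are from the bounding-box lower-left.
Web: 8 × 130, A = 1 040 mm², x = 71 mm, Ī = 5546.7 mm⁴.
Top flange (beyond web): 67 × 20, A = 1 340 mm², x = 108.5 mm, Ī = 501 272 mm⁴.
Bottom flange (beyond web): 67 × 20, A = 1 340 mm², x = 33.5 mm, Ī = 501 272 mm⁴.
Centroid: x̄ = ΣA·x / ΣA = 71 mm.
Transfer each piece to the centroidal y-axis using Ī + A·d² with d = x − 71:
  web: d = 0 mm → contributes +5546.7 mm⁴
  top flange (beyond web): d = 37.5 mm → contributes +2 385 647 mm⁴
  bottom flange (beyond web): d = -37.5 mm → contributes +2 385 647 mm⁴
Total I = 4 776 840 mm⁴.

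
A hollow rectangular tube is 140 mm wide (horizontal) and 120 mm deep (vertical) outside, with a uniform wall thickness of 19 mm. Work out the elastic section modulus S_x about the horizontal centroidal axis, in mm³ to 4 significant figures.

S_x ≈ 2.579 × 10⁵ mm³

Break the section into simple shapes (no overlaps), measuring from the bottom-left corner of the bounding box.
Outer rectangle: 140 × 120, A = 16 800 mm², y = 60 mm, Ī = 20 160 000 mm⁴.
Inner void (subtracted): 102 × 82, A = 8 364 mm², y = 60 mm, Ī = 4 686 628 mm⁴.
By symmetry the centroid is at mid-height, ȳ = 60 mm.
All pieces are centred on the horizontal centroidal axis, so I = ΣĪ (holes subtracted) = 15 473 372 mm⁴.
Extreme fibre distance c = 60 mm; S = I/c = 257 890 mm³.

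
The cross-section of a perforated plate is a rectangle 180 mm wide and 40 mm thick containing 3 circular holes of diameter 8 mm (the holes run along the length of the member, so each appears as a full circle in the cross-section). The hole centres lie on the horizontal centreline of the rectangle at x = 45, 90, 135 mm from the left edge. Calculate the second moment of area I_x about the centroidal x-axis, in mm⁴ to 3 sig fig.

Decompose the section into non-overlapping parts with the origin at the bottom-left of its bounding rectangle.
Plate: 180 × 40, A = 7 200 mm², y = 20 mm, Ī = 960 000 mm⁴.
Hole 1 (subtracted): ⌀8, A = 50.265 mm², y = 20 mm, Ī = 201.06 mm⁴.
Hole 2 (subtracted): ⌀8, A = 50.265 mm², y = 20 mm, Ī = 201.06 mm⁴.
Hole 3 (subtracted): ⌀8, A = 50.265 mm², y = 20 mm, Ī = 201.06 mm⁴.
By symmetry the centroid is at mid-height, ȳ = 20 mm.
All pieces are centred on the centroidal x-axis, so I = ΣĪ (holes subtracted) = 959 397 mm⁴.

I_x ≈ 9.59 × 10⁵ mm⁴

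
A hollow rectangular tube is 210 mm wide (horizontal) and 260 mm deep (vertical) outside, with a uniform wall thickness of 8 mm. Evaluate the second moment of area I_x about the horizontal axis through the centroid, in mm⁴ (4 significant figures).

I_x ≈ 7.273 × 10⁷ mm⁴

Treat the section as a set of non-overlapping primitives; coordinates are from the bounding-box lower-left.
Outer rectangle: 210 × 260, A = 54 600 mm², y = 130 mm, Ī = 307 580 000 mm⁴.
Inner void (subtracted): 194 × 244, A = 47 336 mm², y = 130 mm, Ī = 234 849 675 mm⁴.
By symmetry the centroid is at mid-height, ȳ = 130 mm.
All pieces are centred on the horizontal axis through the centroid, so I = ΣĪ (holes subtracted) = 72 730 325 mm⁴.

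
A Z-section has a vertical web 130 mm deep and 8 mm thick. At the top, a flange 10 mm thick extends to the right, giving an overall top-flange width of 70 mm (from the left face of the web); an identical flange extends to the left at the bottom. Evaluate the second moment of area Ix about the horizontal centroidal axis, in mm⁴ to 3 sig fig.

Break the section into simple shapes (no overlaps), measuring from the bottom-left corner of the bounding box.
Web: 8 × 130, A = 1 040 mm², y = 65 mm, Ī = 1 464 667 mm⁴.
Top flange (beyond web): 62 × 10, A = 620 mm², y = 125 mm, Ī = 5166.7 mm⁴.
Bottom flange (beyond web): 62 × 10, A = 620 mm², y = 5 mm, Ī = 5166.7 mm⁴.
Centroid: ȳ = ΣA·y / ΣA = 65 mm.
Transfer each piece to the horizontal centroidal axis using Ī + A·d² with d = y − 65:
  web: d = 0 mm → contributes +1 464 667 mm⁴
  top flange (beyond web): d = 60 mm → contributes +2 237 167 mm⁴
  bottom flange (beyond web): d = -60 mm → contributes +2 237 167 mm⁴
Total I = 5 939 000 mm⁴.

Ix ≈ 5.94 × 10⁶ mm⁴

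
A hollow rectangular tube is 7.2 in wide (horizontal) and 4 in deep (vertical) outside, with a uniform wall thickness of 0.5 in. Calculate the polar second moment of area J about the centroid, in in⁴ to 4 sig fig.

J ≈ 89.28 in⁴

Treat the section as a set of non-overlapping primitives; coordinates are from the bounding-box lower-left.
Outer rectangle: 7.2 × 4, A = 28.8 in², y = 2 in, Ī = 38.4 in⁴.
Inner void (subtracted): 6.2 × 3, A = 18.6 in², y = 2 in, Ī = 13.95 in⁴.
By symmetry the centroid is at mid-height, ȳ = 2 in.
All pieces are centred on the centroidal x-axis, so I = ΣĪ (holes subtracted) = 24.45 in⁴.
Repeating about the centroidal y-axis gives I_y = 64.834 in⁴.
Polar second moment: J = I_x + I_y = 89.284 in⁴.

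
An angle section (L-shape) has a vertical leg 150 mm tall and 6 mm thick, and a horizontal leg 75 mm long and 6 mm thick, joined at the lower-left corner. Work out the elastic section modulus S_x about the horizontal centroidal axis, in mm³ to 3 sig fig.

S_x ≈ 3.23 × 10⁴ mm³

Break the section into simple shapes (no overlaps), measuring from the bottom-left corner of the bounding box.
Vertical leg: 6 × 150, A = 900 mm², y = 75 mm, Ī = 1 687 500 mm⁴.
Horizontal leg (remainder): 69 × 6, A = 414 mm², y = 3 mm, Ī = 1 242 mm⁴.
Centroid: ȳ = ΣA·y / ΣA = 52.315 mm.
Transfer each piece to the horizontal centroidal axis using Ī + A·d² with d = y − 52.315:
  vertical leg: d = 22.685 mm → contributes +2 150 646 mm⁴
  horizontal leg (remainder): d = -49.315 mm → contributes +1 008 080 mm⁴
Total I = 3 158 726 mm⁴.
Extreme fibre distance c = 97.685 mm; S = I/c = 32 336 mm³.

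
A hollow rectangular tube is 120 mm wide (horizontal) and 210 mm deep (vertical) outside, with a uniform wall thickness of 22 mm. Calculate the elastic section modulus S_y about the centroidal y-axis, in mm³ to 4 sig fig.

S_y ≈ 4.028 × 10⁵ mm³

Split into non-overlapping primitives; take the origin at the lower-left of the bounding box.
Outer rectangle: 120 × 210, A = 25 200 mm², x = 60 mm, Ī = 30 240 000 mm⁴.
Inner void (subtracted): 76 × 166, A = 12 616 mm², x = 60 mm, Ī = 6 072 501 mm⁴.
By symmetry the centroid is at mid-width, x̄ = 60 mm.
All pieces are centred on the centroidal y-axis, so I = ΣĪ (holes subtracted) = 24 167 499 mm⁴.
Extreme fibre distance c = 60 mm; S = I/c = 402 792 mm³.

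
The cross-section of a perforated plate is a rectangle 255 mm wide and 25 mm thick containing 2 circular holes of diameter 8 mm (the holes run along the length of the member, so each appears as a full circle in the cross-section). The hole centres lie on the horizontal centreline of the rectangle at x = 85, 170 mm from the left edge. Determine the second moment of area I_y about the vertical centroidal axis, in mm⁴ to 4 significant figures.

I_y ≈ 3.436 × 10⁷ mm⁴

Treat the section as a set of non-overlapping primitives; coordinates are from the bounding-box lower-left.
Plate: 255 × 25, A = 6 375 mm², x = 127.5 mm, Ī = 34 544 531 mm⁴.
Hole 1 (subtracted): ⌀8, A = 50.2655 mm², x = 85 mm, Ī = 201.062 mm⁴.
Hole 2 (subtracted): ⌀8, A = 50.2655 mm², x = 170 mm, Ī = 201.062 mm⁴.
By symmetry the centroid is at mid-width, x̄ = 127.5 mm.
Transfer each piece to the vertical centroidal axis using Ī + A·d² with d = x − 127.5:
  plate: d = 0 mm → contributes +34 544 531 mm⁴
  hole 1: d = -42.5 mm → contributes −90993.1 mm⁴
  hole 2: d = 42.5 mm → contributes −90993.1 mm⁴
Total I = 34 362 545 mm⁴.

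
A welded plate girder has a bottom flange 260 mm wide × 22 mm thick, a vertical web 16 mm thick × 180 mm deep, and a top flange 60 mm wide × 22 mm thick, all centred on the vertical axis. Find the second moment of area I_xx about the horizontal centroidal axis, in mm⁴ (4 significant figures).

Break the section into simple shapes (no overlaps), measuring from the bottom-left corner of the bounding box.
Bottom plate: 260 × 22, A = 5 720 mm², y = 11 mm, Ī = 230 707 mm⁴.
Web plate: 16 × 180, A = 2 880 mm², y = 112 mm, Ī = 7 776 000 mm⁴.
Top plate: 60 × 22, A = 1 320 mm², y = 213 mm, Ī = 53 240 mm⁴.
Centroid: ȳ = ΣA·y / ΣA = 67.2016 mm.
Transfer each piece to the horizontal centroidal axis using Ī + A·d² with d = y − 67.2016:
  bottom plate: d = -56.2016 mm → contributes +18 298 020 mm⁴
  web plate: d = 44.7984 mm → contributes +13 555 859 mm⁴
  top plate: d = 145.798 mm → contributes +28 112 704 mm⁴
Total I = 59 966 583 mm⁴.

I_xx ≈ 5.997 × 10⁷ mm⁴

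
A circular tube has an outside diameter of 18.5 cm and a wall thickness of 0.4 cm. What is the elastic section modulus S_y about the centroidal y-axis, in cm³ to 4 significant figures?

Split into non-overlapping primitives; take the origin at the lower-left of the bounding box.
Outer circle: ⌀18.5, A = 268.803 cm², x = 9.25 cm, Ī = 5749.85 cm⁴.
Bore (subtracted): ⌀17.7, A = 246.057 cm², x = 9.25 cm, Ī = 4817.96 cm⁴.
By symmetry the centroid is at mid-width, x̄ = 9.25 cm.
All pieces are centred on the centroidal y-axis, so I = ΣĪ (holes subtracted) = 931.896 cm⁴.
Extreme fibre distance c = 9.25 cm; S = I/c = 100.746 cm³.

S_y ≈ 100.7 cm³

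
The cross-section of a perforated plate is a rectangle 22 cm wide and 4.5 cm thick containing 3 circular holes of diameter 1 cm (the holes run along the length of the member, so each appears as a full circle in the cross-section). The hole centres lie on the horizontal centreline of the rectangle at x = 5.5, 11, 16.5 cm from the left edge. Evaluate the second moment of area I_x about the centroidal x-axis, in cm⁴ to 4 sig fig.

I_x ≈ 166.9 cm⁴

Split into non-overlapping primitives; take the origin at the lower-left of the bounding box.
Plate: 22 × 4.5, A = 99 cm², y = 2.25 cm, Ī = 167.063 cm⁴.
Hole 1 (subtracted): ⌀1, A = 0.785398 cm², y = 2.25 cm, Ī = 0.0490874 cm⁴.
Hole 2 (subtracted): ⌀1, A = 0.785398 cm², y = 2.25 cm, Ī = 0.0490874 cm⁴.
Hole 3 (subtracted): ⌀1, A = 0.785398 cm², y = 2.25 cm, Ī = 0.0490874 cm⁴.
By symmetry the centroid is at mid-height, ȳ = 2.25 cm.
All pieces are centred on the centroidal x-axis, so I = ΣĪ (holes subtracted) = 166.915 cm⁴.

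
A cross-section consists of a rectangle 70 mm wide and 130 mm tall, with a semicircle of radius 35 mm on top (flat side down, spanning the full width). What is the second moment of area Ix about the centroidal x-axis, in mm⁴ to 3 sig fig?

Ix ≈ 2.31 × 10⁷ mm⁴

Break the section into simple shapes (no overlaps), measuring from the bottom-left corner of the bounding box.
Rectangular body: 70 × 130, A = 9 100 mm², y = 65 mm, Ī = 12 815 833 mm⁴.
Semicircular cap: semicircle r = 35, A = 1924.2 mm², y = 144.85 mm, Ī = 164 704 mm⁴.
Centroid: ȳ = ΣA·y / ΣA = 78.938 mm.
Transfer each piece to the centroidal x-axis using Ī + A·d² with d = y − 78.938:
  rectangular body: d = -13.938 mm → contributes +14 583 724 mm⁴
  semicircular cap: d = 65.916 mm → contributes +8 525 371 mm⁴
Total I = 23 109 096 mm⁴.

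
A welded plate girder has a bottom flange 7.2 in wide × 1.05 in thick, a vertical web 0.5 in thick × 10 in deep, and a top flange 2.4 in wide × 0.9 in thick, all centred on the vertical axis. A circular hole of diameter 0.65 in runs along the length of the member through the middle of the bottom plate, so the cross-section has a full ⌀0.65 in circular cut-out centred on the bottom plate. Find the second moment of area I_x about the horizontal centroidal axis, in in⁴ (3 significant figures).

Decompose the section into non-overlapping parts with the origin at the bottom-left of its bounding rectangle.
Bottom plate: 7.2 × 1.05, A = 7.56 in², y = 0.525 in, Ī = 0.69458 in⁴.
Web plate: 0.5 × 10, A = 5 in², y = 6.05 in, Ī = 41.667 in⁴.
Top plate: 2.4 × 0.9, A = 2.16 in², y = 11.5 in, Ī = 0.1458 in⁴.
Hole (subtracted): ⌀0.65, A = 0.33183 in², y = 0.525 in, Ī = 0.0087624 in⁴.
Centroid: ȳ = ΣA·y / ΣA = 4.0926 in.
Transfer each piece to the horizontal centroidal axis using Ī + A·d² with d = y − 4.0926:
  bottom plate: d = -3.5676 in → contributes +96.916 in⁴
  web plate: d = 1.9574 in → contributes +60.824 in⁴
  top plate: d = 7.4074 in → contributes +118.66 in⁴
  hole: d = -3.5676 in → contributes −4.2322 in⁴
Total I = 272.17 in⁴.

I_x ≈ 272 in⁴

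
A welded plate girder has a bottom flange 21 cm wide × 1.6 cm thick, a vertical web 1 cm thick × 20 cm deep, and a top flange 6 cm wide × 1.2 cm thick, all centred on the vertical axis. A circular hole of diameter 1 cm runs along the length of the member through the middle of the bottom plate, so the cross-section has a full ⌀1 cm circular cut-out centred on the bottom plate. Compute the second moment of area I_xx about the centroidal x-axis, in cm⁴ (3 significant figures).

I_xx ≈ 4020 cm⁴

Decompose the section into non-overlapping parts with the origin at the bottom-left of its bounding rectangle.
Bottom plate: 21 × 1.6, A = 33.6 cm², y = 0.8 cm, Ī = 7.168 cm⁴.
Web plate: 1 × 20, A = 20 cm², y = 11.6 cm, Ī = 666.67 cm⁴.
Top plate: 6 × 1.2, A = 7.2 cm², y = 22.2 cm, Ī = 0.864 cm⁴.
Hole (subtracted): ⌀1, A = 0.7854 cm², y = 0.8 cm, Ī = 0.049087 cm⁴.
Centroid: ȳ = ΣA·y / ΣA = 6.9665 cm.
Transfer each piece to the centroidal x-axis using Ī + A·d² with d = y − 6.9665:
  bottom plate: d = -6.1665 cm → contributes +1284.8 cm⁴
  web plate: d = 4.6335 cm → contributes +1096.1 cm⁴
  top plate: d = 15.234 cm → contributes +1671.7 cm⁴
  hole: d = -6.1665 cm → contributes −29.914 cm⁴
Total I = 4022.7 cm⁴.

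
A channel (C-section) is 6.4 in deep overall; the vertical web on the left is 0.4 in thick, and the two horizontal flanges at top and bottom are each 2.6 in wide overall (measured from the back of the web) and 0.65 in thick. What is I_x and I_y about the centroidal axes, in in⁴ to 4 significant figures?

Break the section into simple shapes (no overlaps), measuring from the bottom-left corner of the bounding box.
Web: 0.4 × 6.4, A = 2.56 in², y = 3.2 in, Ī = 8.73813 in⁴.
Top flange (beyond web): 2.2 × 0.65, A = 1.43 in², y = 6.075 in, Ī = 0.0503479 in⁴.
Bottom flange (beyond web): 2.2 × 0.65, A = 1.43 in², y = 0.325 in, Ī = 0.0503479 in⁴.
By symmetry the centroid is at mid-height, ȳ = 3.2 in.
Transfer each piece to the centroidal x-axis using Ī + A·d² with d = y − 3.2:
  web: d = 0 in → contributes +8.73813 in⁴
  top flange (beyond web): d = 2.875 in → contributes +11.8702 in⁴
  bottom flange (beyond web): d = -2.875 in → contributes +11.8702 in⁴
Total I = 32.4785 in⁴.
For the y-axis: x̄ = 0.885978 in.
Repeating about the centroidal y-axis gives I_y = 3.4706 in⁴.

I_x ≈ 32.48 in⁴, I_y ≈ 3.471 in⁴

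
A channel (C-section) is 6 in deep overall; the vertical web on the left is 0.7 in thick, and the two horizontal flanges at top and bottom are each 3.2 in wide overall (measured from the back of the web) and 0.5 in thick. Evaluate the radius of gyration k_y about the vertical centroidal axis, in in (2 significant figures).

Treat the section as a set of non-overlapping primitives; coordinates are from the bounding-box lower-left.
Web: 0.7 × 6, A = 4.2 in², x = 0.35 in, Ī = 0.1715 in⁴.
Top flange (beyond web): 2.5 × 0.5, A = 1.25 in², x = 1.95 in, Ī = 0.651 in⁴.
Bottom flange (beyond web): 2.5 × 0.5, A = 1.25 in², x = 1.95 in, Ī = 0.651 in⁴.
Centroid: x̄ = ΣA·x / ΣA = 0.947 in.
Transfer each piece to the vertical centroidal axis using Ī + A·d² with d = x − 0.947:
  web: d = -0.597 in → contributes +1.668 in⁴
  top flange (beyond web): d = 1.003 in → contributes +1.909 in⁴
  bottom flange (beyond web): d = 1.003 in → contributes +1.909 in⁴
Total I = 5.486 in⁴.
Radius of gyration: k = √(I/A) = √(5.486 / 6.7) = 0.9048 in.

k_y ≈ 0.90 in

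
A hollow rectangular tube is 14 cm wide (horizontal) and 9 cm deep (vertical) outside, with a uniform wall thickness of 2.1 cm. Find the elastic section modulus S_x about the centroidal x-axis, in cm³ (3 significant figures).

Decompose the section into non-overlapping parts with the origin at the bottom-left of its bounding rectangle.
Outer rectangle: 14 × 9, A = 126 cm², y = 4.5 cm, Ī = 850.5 cm⁴.
Inner void (subtracted): 9.8 × 4.8, A = 47.04 cm², y = 4.5 cm, Ī = 90.317 cm⁴.
By symmetry the centroid is at mid-height, ȳ = 4.5 cm.
All pieces are centred on the centroidal x-axis, so I = ΣĪ (holes subtracted) = 760.18 cm⁴.
Extreme fibre distance c = 4.5 cm; S = I/c = 168.93 cm³.

S_x ≈ 169 cm³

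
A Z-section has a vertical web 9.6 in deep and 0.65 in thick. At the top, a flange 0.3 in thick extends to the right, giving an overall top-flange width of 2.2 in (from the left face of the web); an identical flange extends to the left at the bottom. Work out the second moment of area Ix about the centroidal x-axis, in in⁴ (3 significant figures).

Ix ≈ 68.0 in⁴

Split into non-overlapping primitives; take the origin at the lower-left of the bounding box.
Web: 0.65 × 9.6, A = 6.24 in², y = 4.8 in, Ī = 47.923 in⁴.
Top flange (beyond web): 1.55 × 0.3, A = 0.465 in², y = 9.45 in, Ī = 0.0034875 in⁴.
Bottom flange (beyond web): 1.55 × 0.3, A = 0.465 in², y = 0.15 in, Ī = 0.0034875 in⁴.
Centroid: ȳ = ΣA·y / ΣA = 4.8 in.
Transfer each piece to the centroidal x-axis using Ī + A·d² with d = y − 4.8:
  web: d = 0 in → contributes +47.923 in⁴
  top flange (beyond web): d = 4.65 in → contributes +10.058 in⁴
  bottom flange (beyond web): d = -4.65 in → contributes +10.058 in⁴
Total I = 68.039 in⁴.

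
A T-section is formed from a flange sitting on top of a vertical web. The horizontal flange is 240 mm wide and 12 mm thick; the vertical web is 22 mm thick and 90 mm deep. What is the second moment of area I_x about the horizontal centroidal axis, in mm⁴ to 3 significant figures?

Break the section into simple shapes (no overlaps), measuring from the bottom-left corner of the bounding box.
Flange: 240 × 12, A = 2 880 mm², y = 96 mm, Ī = 34 560 mm⁴.
Web: 22 × 90, A = 1 980 mm², y = 45 mm, Ī = 1 336 500 mm⁴.
Centroid: ȳ = ΣA·y / ΣA = 75.222 mm.
Transfer each piece to the horizontal centroidal axis using Ī + A·d² with d = y − 75.222:
  flange: d = 20.778 mm → contributes +1 277 902 mm⁴
  web: d = -30.222 mm → contributes +3 144 998 mm⁴
Total I = 4 422 900 mm⁴.

I_x ≈ 4.42 × 10⁶ mm⁴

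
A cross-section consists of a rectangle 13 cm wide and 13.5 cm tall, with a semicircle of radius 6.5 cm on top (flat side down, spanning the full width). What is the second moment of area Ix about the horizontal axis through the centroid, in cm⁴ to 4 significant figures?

Ix ≈ 7215 cm⁴

Break the section into simple shapes (no overlaps), measuring from the bottom-left corner of the bounding box.
Rectangular body: 13 × 13.5, A = 175.5 cm², y = 6.75 cm, Ī = 2665.41 cm⁴.
Semicircular cap: semicircle r = 6.5, A = 66.3661 cm², y = 16.2587 cm, Ī = 195.923 cm⁴.
Centroid: ȳ = ΣA·y / ΣA = 9.35911 cm.
Transfer each piece to the horizontal axis through the centroid using Ī + A·d² with d = y − 9.35911:
  rectangular body: d = -2.60911 cm → contributes +3860.11 cm⁴
  semicircular cap: d = 6.89958 cm → contributes +3355.23 cm⁴
Total I = 7215.34 cm⁴.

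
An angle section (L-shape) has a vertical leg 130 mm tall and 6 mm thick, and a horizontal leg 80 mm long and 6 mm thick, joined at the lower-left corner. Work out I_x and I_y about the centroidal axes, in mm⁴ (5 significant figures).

I_x ≈ 2.1875 × 10⁶ mm⁴, I_y ≈ 6.5766 × 10⁵ mm⁴

Decompose the section into non-overlapping parts with the origin at the bottom-left of its bounding rectangle.
Vertical leg: 6 × 130, A = 780 mm², y = 65 mm, Ī = 1 098 500 mm⁴.
Horizontal leg (remainder): 74 × 6, A = 444 mm², y = 3 mm, Ī = 1 332 mm⁴.
Centroid: ȳ = ΣA·y / ΣA = 42.5098 mm.
Transfer each piece to the centroidal x-axis using Ī + A·d² with d = y − 42.5098:
  vertical leg: d = 22.4902 mm → contributes +1 493 031 mm⁴
  horizontal leg (remainder): d = -39.5098 mm → contributes +694426.9 mm⁴
Total I = 2 187 458 mm⁴.
For the y-axis: x̄ = 17.5098 mm.
Repeating about the centroidal y-axis gives I_y = 657657.9 mm⁴.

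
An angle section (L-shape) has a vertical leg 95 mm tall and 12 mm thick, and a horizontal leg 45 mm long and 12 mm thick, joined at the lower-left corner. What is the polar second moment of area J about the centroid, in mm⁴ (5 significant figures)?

J ≈ 1.5667 × 10⁶ mm⁴

Split into non-overlapping primitives; take the origin at the lower-left of the bounding box.
Vertical leg: 12 × 95, A = 1 140 mm², y = 47.5 mm, Ī = 857 375 mm⁴.
Horizontal leg (remainder): 33 × 12, A = 396 mm², y = 6 mm, Ī = 4 752 mm⁴.
Centroid: ȳ = ΣA·y / ΣA = 36.80078 mm.
Transfer each piece to the centroidal x-axis using Ī + A·d² with d = y − 36.80078:
  vertical leg: d = 10.69922 mm → contributes +987874.5 mm⁴
  horizontal leg (remainder): d = -30.80078 mm → contributes +380432.5 mm⁴
Total I = 1 368 307 mm⁴.
For the y-axis: x̄ = 11.80078 mm.
Repeating about the centroidal y-axis gives I_y = 198 407 mm⁴.
Polar second moment: J = I_x + I_y = 1 566 714 mm⁴.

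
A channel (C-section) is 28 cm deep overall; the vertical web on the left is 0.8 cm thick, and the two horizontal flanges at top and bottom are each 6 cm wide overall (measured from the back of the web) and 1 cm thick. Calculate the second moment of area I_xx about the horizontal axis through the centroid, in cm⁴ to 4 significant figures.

I_xx ≈ 3360 cm⁴

Break the section into simple shapes (no overlaps), measuring from the bottom-left corner of the bounding box.
Web: 0.8 × 28, A = 22.4 cm², y = 14 cm, Ī = 1463.47 cm⁴.
Top flange (beyond web): 5.2 × 1, A = 5.2 cm², y = 27.5 cm, Ī = 0.433333 cm⁴.
Bottom flange (beyond web): 5.2 × 1, A = 5.2 cm², y = 0.5 cm, Ī = 0.433333 cm⁴.
By symmetry the centroid is at mid-height, ȳ = 14 cm.
Transfer each piece to the horizontal axis through the centroid using Ī + A·d² with d = y − 14:
  web: d = 0 cm → contributes +1463.47 cm⁴
  top flange (beyond web): d = 13.5 cm → contributes +948.133 cm⁴
  bottom flange (beyond web): d = -13.5 cm → contributes +948.133 cm⁴
Total I = 3359.73 cm⁴.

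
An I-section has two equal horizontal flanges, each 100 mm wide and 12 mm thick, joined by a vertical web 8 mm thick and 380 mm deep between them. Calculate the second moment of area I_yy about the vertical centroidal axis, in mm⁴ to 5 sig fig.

Treat the section as a set of non-overlapping primitives; coordinates are from the bounding-box lower-left.
Bottom flange: 100 × 12, A = 1 200 mm², x = 50 mm, Ī = 1 000 000 mm⁴.
Web: 8 × 380, A = 3 040 mm², x = 50 mm, Ī = 16213.33 mm⁴.
Top flange: 100 × 12, A = 1 200 mm², x = 50 mm, Ī = 1 000 000 mm⁴.
By symmetry the centroid is at mid-width, x̄ = 50 mm.
All pieces are centred on the vertical centroidal axis, so I = ΣĪ = 2 016 213 mm⁴.

I_yy ≈ 2.0162 × 10⁶ mm⁴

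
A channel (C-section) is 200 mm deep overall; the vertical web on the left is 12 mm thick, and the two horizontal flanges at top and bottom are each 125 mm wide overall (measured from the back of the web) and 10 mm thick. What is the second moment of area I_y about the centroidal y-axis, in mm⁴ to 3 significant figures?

Split into non-overlapping primitives; take the origin at the lower-left of the bounding box.
Web: 12 × 200, A = 2 400 mm², x = 6 mm, Ī = 28 800 mm⁴.
Top flange (beyond web): 113 × 10, A = 1 130 mm², x = 68.5 mm, Ī = 1 202 414 mm⁴.
Bottom flange (beyond web): 113 × 10, A = 1 130 mm², x = 68.5 mm, Ī = 1 202 414 mm⁴.
Centroid: x̄ = ΣA·x / ΣA = 36.311 mm.
Transfer each piece to the centroidal y-axis using Ī + A·d² with d = x − 36.311:
  web: d = -30.311 mm → contributes +2 233 839 mm⁴
  top flange (beyond web): d = 32.189 mm → contributes +2 373 231 mm⁴
  bottom flange (beyond web): d = 32.189 mm → contributes +2 373 231 mm⁴
Total I = 6 980 302 mm⁴.

I_y ≈ 6.98 × 10⁶ mm⁴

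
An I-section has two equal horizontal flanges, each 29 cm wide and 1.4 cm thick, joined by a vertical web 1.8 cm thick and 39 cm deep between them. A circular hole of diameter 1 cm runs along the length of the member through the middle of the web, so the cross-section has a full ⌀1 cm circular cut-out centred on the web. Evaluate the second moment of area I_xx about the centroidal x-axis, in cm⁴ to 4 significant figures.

I_xx ≈ 4.204 × 10⁴ cm⁴

Decompose the section into non-overlapping parts with the origin at the bottom-left of its bounding rectangle.
Bottom flange: 29 × 1.4, A = 40.6 cm², y = 0.7 cm, Ī = 6.63133 cm⁴.
Web: 1.8 × 39, A = 70.2 cm², y = 20.9 cm, Ī = 8897.85 cm⁴.
Top flange: 29 × 1.4, A = 40.6 cm², y = 41.1 cm, Ī = 6.63133 cm⁴.
Hole (subtracted): ⌀1, A = 0.785398 cm², y = 20.9 cm, Ī = 0.0490874 cm⁴.
By symmetry the centroid is at mid-height, ȳ = 20.9 cm.
Transfer each piece to the centroidal x-axis using Ī + A·d² with d = y − 20.9:
  bottom flange: d = -20.2 cm → contributes +16573.1 cm⁴
  web: d = 0 cm → contributes +8897.85 cm⁴
  top flange: d = 20.2 cm → contributes +16573.1 cm⁴
  hole: d = 0 cm → contributes −0.0490874 cm⁴
Total I = 42043.9 cm⁴.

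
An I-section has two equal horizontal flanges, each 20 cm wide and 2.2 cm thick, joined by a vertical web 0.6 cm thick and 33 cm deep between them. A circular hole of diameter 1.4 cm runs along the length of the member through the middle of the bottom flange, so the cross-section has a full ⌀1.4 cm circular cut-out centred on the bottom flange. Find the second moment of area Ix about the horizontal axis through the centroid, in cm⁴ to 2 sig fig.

Decompose the section into non-overlapping parts with the origin at the bottom-left of its bounding rectangle.
Bottom flange: 20 × 2.2, A = 44 cm², y = 1.1 cm, Ī = 17.75 cm⁴.
Web: 0.6 × 33, A = 19.8 cm², y = 18.7 cm, Ī = 1 797 cm⁴.
Top flange: 20 × 2.2, A = 44 cm², y = 36.3 cm, Ī = 17.75 cm⁴.
Hole (subtracted): ⌀1.4, A = 1.539 cm², y = 1.1 cm, Ī = 0.1886 cm⁴.
Centroid: ȳ = ΣA·y / ΣA = 18.95 cm.
Transfer each piece to the horizontal axis through the centroid using Ī + A·d² with d = y − 18.95:
  bottom flange: d = -17.85 cm → contributes +14 045 cm⁴
  web: d = -0.255 cm → contributes +1 798 cm⁴
  top flange: d = 17.35 cm → contributes +13 255 cm⁴
  hole: d = -17.85 cm → contributes −490.9 cm⁴
Total I = 28 607 cm⁴.

Ix ≈ 2.9 × 10⁴ cm⁴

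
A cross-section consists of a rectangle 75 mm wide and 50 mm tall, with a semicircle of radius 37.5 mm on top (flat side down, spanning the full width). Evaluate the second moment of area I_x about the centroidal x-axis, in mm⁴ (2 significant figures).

I_x ≈ 3.3 × 10⁶ mm⁴

Break the section into simple shapes (no overlaps), measuring from the bottom-left corner of the bounding box.
Rectangular body: 75 × 50, A = 3 750 mm², y = 25 mm, Ī = 781 250 mm⁴.
Semicircular cap: semicircle r = 37.5, A = 2 209 mm², y = 65.92 mm, Ī = 217 049 mm⁴.
Centroid: ȳ = ΣA·y / ΣA = 40.17 mm.
Transfer each piece to the centroidal x-axis using Ī + A·d² with d = y − 40.17:
  rectangular body: d = -15.17 mm → contributes +1 643 900 mm⁴
  semicircular cap: d = 25.75 mm → contributes +1 681 529 mm⁴
Total I = 3 325 430 mm⁴.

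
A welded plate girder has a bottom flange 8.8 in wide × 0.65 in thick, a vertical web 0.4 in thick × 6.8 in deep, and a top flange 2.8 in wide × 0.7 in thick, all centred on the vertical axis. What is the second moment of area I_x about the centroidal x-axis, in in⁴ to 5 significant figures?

Break the section into simple shapes (no overlaps), measuring from the bottom-left corner of the bounding box.
Bottom plate: 8.8 × 0.65, A = 5.72 in², y = 0.325 in, Ī = 0.2013917 in⁴.
Web plate: 0.4 × 6.8, A = 2.72 in², y = 4.05 in, Ī = 10.48107 in⁴.
Top plate: 2.8 × 0.7, A = 1.96 in², y = 7.8 in, Ī = 0.08003333 in⁴.
Centroid: ȳ = ΣA·y / ΣA = 2.707981 in.
Transfer each piece to the centroidal x-axis using Ī + A·d² with d = y − 2.707981:
  bottom plate: d = -2.382981 in → contributes +32.68297 in⁴
  web plate: d = 1.342019 in → contributes +15.37983 in⁴
  top plate: d = 5.092019 in → contributes +50.90021 in⁴
Total I = 98.963 in⁴.

I_x ≈ 98.963 in⁴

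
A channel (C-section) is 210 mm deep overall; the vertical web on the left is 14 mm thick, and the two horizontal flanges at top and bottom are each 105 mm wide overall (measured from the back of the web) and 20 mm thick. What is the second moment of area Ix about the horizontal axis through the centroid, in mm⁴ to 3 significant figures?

Ix ≈ 4.38 × 10⁷ mm⁴

Break the section into simple shapes (no overlaps), measuring from the bottom-left corner of the bounding box.
Web: 14 × 210, A = 2 940 mm², y = 105 mm, Ī = 10 804 500 mm⁴.
Top flange (beyond web): 91 × 20, A = 1 820 mm², y = 200 mm, Ī = 60 667 mm⁴.
Bottom flange (beyond web): 91 × 20, A = 1 820 mm², y = 10 mm, Ī = 60 667 mm⁴.
By symmetry the centroid is at mid-height, ȳ = 105 mm.
Transfer each piece to the horizontal axis through the centroid using Ī + A·d² with d = y − 105:
  web: d = 0 mm → contributes +10 804 500 mm⁴
  top flange (beyond web): d = 95 mm → contributes +16 486 167 mm⁴
  bottom flange (beyond web): d = -95 mm → contributes +16 486 167 mm⁴
Total I = 43 776 833 mm⁴.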